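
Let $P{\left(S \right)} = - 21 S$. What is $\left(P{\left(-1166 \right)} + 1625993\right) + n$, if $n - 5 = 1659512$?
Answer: $3309996$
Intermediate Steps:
$n = 1659517$ ($n = 5 + 1659512 = 1659517$)
$\left(P{\left(-1166 \right)} + 1625993\right) + n = \left(\left(-21\right) \left(-1166\right) + 1625993\right) + 1659517 = \left(24486 + 1625993\right) + 1659517 = 1650479 + 1659517 = 3309996$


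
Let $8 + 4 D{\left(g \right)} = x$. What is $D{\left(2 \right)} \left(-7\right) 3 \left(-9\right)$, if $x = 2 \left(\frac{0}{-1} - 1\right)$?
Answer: $- \frac{945}{2} \approx -472.5$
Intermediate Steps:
$x = -2$ ($x = 2 \left(0 \left(-1\right) - 1\right) = 2 \left(0 - 1\right) = 2 \left(-1\right) = -2$)
$D{\left(g \right)} = - \frac{5}{2}$ ($D{\left(g \right)} = -2 + \frac{1}{4} \left(-2\right) = -2 - \frac{1}{2} = - \frac{5}{2}$)
$D{\left(2 \right)} \left(-7\right) 3 \left(-9\right) = \left(- \frac{5}{2}\right) \left(-7\right) 3 \left(-9\right) = \frac{35}{2} \left(-27\right) = - \frac{945}{2}$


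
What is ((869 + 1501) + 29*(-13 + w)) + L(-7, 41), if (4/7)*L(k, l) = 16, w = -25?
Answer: 1296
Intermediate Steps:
L(k, l) = 28 (L(k, l) = (7/4)*16 = 28)
((869 + 1501) + 29*(-13 + w)) + L(-7, 41) = ((869 + 1501) + 29*(-13 - 25)) + 28 = (2370 + 29*(-38)) + 28 = (2370 - 1102) + 28 = 1268 + 28 = 1296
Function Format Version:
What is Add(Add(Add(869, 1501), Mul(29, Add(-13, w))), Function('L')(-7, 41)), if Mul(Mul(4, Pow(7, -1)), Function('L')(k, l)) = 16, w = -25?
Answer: 1296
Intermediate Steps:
Function('L')(k, l) = 28 (Function('L')(k, l) = Mul(Rational(7, 4), 16) = 28)
Add(Add(Add(869, 1501), Mul(29, Add(-13, w))), Function('L')(-7, 41)) = Add(Add(Add(869, 1501), Mul(29, Add(-13, -25))), 28) = Add(Add(2370, Mul(29, -38)), 28) = Add(Add(2370, -1102), 28) = Add(1268, 28) = 1296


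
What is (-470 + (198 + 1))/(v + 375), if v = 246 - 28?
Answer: -271/593 ≈ -0.45700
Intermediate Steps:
v = 218
(-470 + (198 + 1))/(v + 375) = (-470 + (198 + 1))/(218 + 375) = (-470 + 199)/593 = -271*1/593 = -271/593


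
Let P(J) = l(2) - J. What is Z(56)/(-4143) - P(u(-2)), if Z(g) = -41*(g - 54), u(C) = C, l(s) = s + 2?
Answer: -24776/4143 ≈ -5.9802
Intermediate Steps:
l(s) = 2 + s
Z(g) = 2214 - 41*g (Z(g) = -41*(-54 + g) = 2214 - 41*g)
P(J) = 4 - J (P(J) = (2 + 2) - J = 4 - J)
Z(56)/(-4143) - P(u(-2)) = (2214 - 41*56)/(-4143) - (4 - 1*(-2)) = (2214 - 2296)*(-1/4143) - (4 + 2) = -82*(-1/4143) - 1*6 = 82/4143 - 6 = -24776/4143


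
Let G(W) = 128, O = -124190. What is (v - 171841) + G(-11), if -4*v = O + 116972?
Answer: -339817/2 ≈ -1.6991e+5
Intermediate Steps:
v = 3609/2 (v = -(-124190 + 116972)/4 = -¼*(-7218) = 3609/2 ≈ 1804.5)
(v - 171841) + G(-11) = (3609/2 - 171841) + 128 = -340073/2 + 128 = -339817/2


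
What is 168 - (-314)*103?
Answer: 32510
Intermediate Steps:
168 - (-314)*103 = 168 - 314*(-103) = 168 + 32342 = 32510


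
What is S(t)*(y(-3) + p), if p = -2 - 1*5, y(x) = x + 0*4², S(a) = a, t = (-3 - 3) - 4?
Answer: 100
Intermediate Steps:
t = -10 (t = -6 - 4 = -10)
y(x) = x (y(x) = x + 0*16 = x + 0 = x)
p = -7 (p = -2 - 5 = -7)
S(t)*(y(-3) + p) = -10*(-3 - 7) = -10*(-10) = 100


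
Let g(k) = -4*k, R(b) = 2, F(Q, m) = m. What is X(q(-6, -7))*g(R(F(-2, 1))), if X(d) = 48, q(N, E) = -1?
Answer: -384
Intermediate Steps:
X(q(-6, -7))*g(R(F(-2, 1))) = 48*(-4*2) = 48*(-8) = -384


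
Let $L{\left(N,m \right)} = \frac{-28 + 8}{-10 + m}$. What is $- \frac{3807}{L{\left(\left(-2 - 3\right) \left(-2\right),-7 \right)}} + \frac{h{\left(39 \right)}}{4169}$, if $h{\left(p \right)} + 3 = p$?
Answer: $- \frac{269812791}{83380} \approx -3235.9$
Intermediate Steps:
$h{\left(p \right)} = -3 + p$
$L{\left(N,m \right)} = - \frac{20}{-10 + m}$
$- \frac{3807}{L{\left(\left(-2 - 3\right) \left(-2\right),-7 \right)}} + \frac{h{\left(39 \right)}}{4169} = - \frac{3807}{\left(-20\right) \frac{1}{-10 - 7}} + \frac{-3 + 39}{4169} = - \frac{3807}{\left(-20\right) \frac{1}{-17}} + 36 \cdot \frac{1}{4169} = - \frac{3807}{\left(-20\right) \left(- \frac{1}{17}\right)} + \frac{36}{4169} = - \frac{3807}{\frac{20}{17}} + \frac{36}{4169} = \left(-3807\right) \frac{17}{20} + \frac{36}{4169} = - \frac{64719}{20} + \frac{36}{4169} = - \frac{269812791}{83380}$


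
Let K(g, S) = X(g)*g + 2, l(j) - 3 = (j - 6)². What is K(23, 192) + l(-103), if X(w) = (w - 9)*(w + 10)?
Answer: 22512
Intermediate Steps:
l(j) = 3 + (-6 + j)² (l(j) = 3 + (j - 6)² = 3 + (-6 + j)²)
X(w) = (-9 + w)*(10 + w)
K(g, S) = 2 + g*(-90 + g + g²) (K(g, S) = (-90 + g + g²)*g + 2 = g*(-90 + g + g²) + 2 = 2 + g*(-90 + g + g²))
K(23, 192) + l(-103) = (2 + 23*(-90 + 23 + 23²)) + (3 + (-6 - 103)²) = (2 + 23*(-90 + 23 + 529)) + (3 + (-109)²) = (2 + 23*462) + (3 + 11881) = (2 + 10626) + 11884 = 10628 + 11884 = 22512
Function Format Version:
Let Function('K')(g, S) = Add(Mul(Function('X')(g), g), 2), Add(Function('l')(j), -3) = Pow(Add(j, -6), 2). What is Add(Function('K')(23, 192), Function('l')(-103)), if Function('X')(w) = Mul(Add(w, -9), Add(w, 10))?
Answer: 22512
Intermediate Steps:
Function('l')(j) = Add(3, Pow(Add(-6, j), 2)) (Function('l')(j) = Add(3, Pow(Add(j, -6), 2)) = Add(3, Pow(Add(-6, j), 2)))
Function('X')(w) = Mul(Add(-9, w), Add(10, w))
Function('K')(g, S) = Add(2, Mul(g, Add(-90, g, Pow(g, 2)))) (Function('K')(g, S) = Add(Mul(Add(-90, g, Pow(g, 2)), g), 2) = Add(Mul(g, Add(-90, g, Pow(g, 2))), 2) = Add(2, Mul(g, Add(-90, g, Pow(g, 2)))))
Add(Function('K')(23, 192), Function('l')(-103)) = Add(Add(2, Mul(23, Add(-90, 23, Pow(23, 2)))), Add(3, Pow(Add(-6, -103), 2))) = Add(Add(2, Mul(23, Add(-90, 23, 529))), Add(3, Pow(-109, 2))) = Add(Add(2, Mul(23, 462)), Add(3, 11881)) = Add(Add(2, 10626), 11884) = Add(10628, 11884) = 22512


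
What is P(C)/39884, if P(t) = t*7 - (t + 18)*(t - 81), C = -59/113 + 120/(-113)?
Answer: 17169271/509278796 ≈ 0.033713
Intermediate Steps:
C = -179/113 (C = -59*1/113 + 120*(-1/113) = -59/113 - 120/113 = -179/113 ≈ -1.5841)
P(t) = 7*t - (-81 + t)*(18 + t) (P(t) = 7*t - (18 + t)*(-81 + t) = 7*t - (-81 + t)*(18 + t))
P(C)/39884 = (1458 - (-179/113)² + 70*(-179/113))/39884 = (1458 - 1*32041/12769 - 12530/113)*(1/39884) = (1458 - 32041/12769 - 12530/113)*(1/39884) = (17169271/12769)*(1/39884) = 17169271/509278796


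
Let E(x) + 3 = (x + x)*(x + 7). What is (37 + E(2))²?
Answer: 4900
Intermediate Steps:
E(x) = -3 + 2*x*(7 + x) (E(x) = -3 + (x + x)*(x + 7) = -3 + (2*x)*(7 + x) = -3 + 2*x*(7 + x))
(37 + E(2))² = (37 + (-3 + 2*2² + 14*2))² = (37 + (-3 + 2*4 + 28))² = (37 + (-3 + 8 + 28))² = (37 + 33)² = 70² = 4900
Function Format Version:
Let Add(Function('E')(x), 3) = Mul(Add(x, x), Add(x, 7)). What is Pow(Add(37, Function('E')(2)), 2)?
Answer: 4900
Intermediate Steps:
Function('E')(x) = Add(-3, Mul(2, x, Add(7, x))) (Function('E')(x) = Add(-3, Mul(Add(x, x), Add(x, 7))) = Add(-3, Mul(Mul(2, x), Add(7, x))) = Add(-3, Mul(2, x, Add(7, x))))
Pow(Add(37, Function('E')(2)), 2) = Pow(Add(37, Add(-3, Mul(2, Pow(2, 2)), Mul(14, 2))), 2) = Pow(Add(37, Add(-3, Mul(2, 4), 28)), 2) = Pow(Add(37, Add(-3, 8, 28)), 2) = Pow(Add(37, 33), 2) = Pow(70, 2) = 4900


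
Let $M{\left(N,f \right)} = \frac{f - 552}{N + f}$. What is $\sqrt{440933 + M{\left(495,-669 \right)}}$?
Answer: $\frac{7 \sqrt{30271882}}{58} \approx 664.03$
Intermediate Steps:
$M{\left(N,f \right)} = \frac{-552 + f}{N + f}$
$\sqrt{440933 + M{\left(495,-669 \right)}} = \sqrt{440933 + \frac{-552 - 669}{495 - 669}} = \sqrt{440933 + \frac{1}{-174} \left(-1221\right)} = \sqrt{440933 - - \frac{407}{58}} = \sqrt{440933 + \frac{407}{58}} = \sqrt{\frac{25574521}{58}} = \frac{7 \sqrt{30271882}}{58}$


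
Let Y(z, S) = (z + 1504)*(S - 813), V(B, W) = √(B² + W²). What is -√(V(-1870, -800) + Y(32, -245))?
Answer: -I*√(1625088 - 10*√41369) ≈ -1274.0*I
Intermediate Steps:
Y(z, S) = (-813 + S)*(1504 + z) (Y(z, S) = (1504 + z)*(-813 + S) = (-813 + S)*(1504 + z))
-√(V(-1870, -800) + Y(32, -245)) = -√(√((-1870)² + (-800)²) + (-1222752 - 813*32 + 1504*(-245) - 245*32)) = -√(√(3496900 + 640000) + (-1222752 - 26016 - 368480 - 7840)) = -√(√4136900 - 1625088) = -√(10*√41369 - 1625088) = -√(-1625088 + 10*√41369)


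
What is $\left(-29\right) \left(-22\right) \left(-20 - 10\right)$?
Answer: $-19140$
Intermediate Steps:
$\left(-29\right) \left(-22\right) \left(-20 - 10\right) = 638 \left(-30\right) = -19140$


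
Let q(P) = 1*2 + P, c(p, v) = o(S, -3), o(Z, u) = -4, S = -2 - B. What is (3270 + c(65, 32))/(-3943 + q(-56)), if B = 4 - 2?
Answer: -3266/3997 ≈ -0.81711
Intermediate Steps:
B = 2
S = -4 (S = -2 - 1*2 = -2 - 2 = -4)
c(p, v) = -4
q(P) = 2 + P
(3270 + c(65, 32))/(-3943 + q(-56)) = (3270 - 4)/(-3943 + (2 - 56)) = 3266/(-3943 - 54) = 3266/(-3997) = 3266*(-1/3997) = -3266/3997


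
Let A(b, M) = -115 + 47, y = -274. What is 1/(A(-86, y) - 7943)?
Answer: -1/8011 ≈ -0.00012483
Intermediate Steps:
A(b, M) = -68
1/(A(-86, y) - 7943) = 1/(-68 - 7943) = 1/(-8011) = -1/8011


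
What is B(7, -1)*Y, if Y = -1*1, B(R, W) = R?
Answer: -7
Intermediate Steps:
Y = -1
B(7, -1)*Y = 7*(-1) = -7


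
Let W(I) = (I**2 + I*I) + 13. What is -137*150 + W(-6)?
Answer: -20465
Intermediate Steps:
W(I) = 13 + 2*I**2 (W(I) = (I**2 + I**2) + 13 = 2*I**2 + 13 = 13 + 2*I**2)
-137*150 + W(-6) = -137*150 + (13 + 2*(-6)**2) = -20550 + (13 + 2*36) = -20550 + (13 + 72) = -20550 + 85 = -20465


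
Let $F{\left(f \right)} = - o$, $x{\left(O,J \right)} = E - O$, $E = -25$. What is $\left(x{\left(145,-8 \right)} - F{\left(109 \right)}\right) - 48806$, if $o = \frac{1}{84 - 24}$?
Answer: $- \frac{2938559}{60} \approx -48976.0$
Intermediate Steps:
$o = \frac{1}{60} \approx 0.016667$
$x{\left(O,J \right)} = -25 - O$
$F{\left(f \right)} = - \frac{1}{60}$ ($F{\left(f \right)} = \left(-1\right) \frac{1}{60} = - \frac{1}{60}$)
$\left(x{\left(145,-8 \right)} - F{\left(109 \right)}\right) - 48806 = \left(\left(-25 - 145\right) - - \frac{1}{60}\right) - 48806 = \left(\left(-25 - 145\right) + \frac{1}{60}\right) - 48806 = \left(-170 + \frac{1}{60}\right) - 48806 = - \frac{10199}{60} - 48806 = - \frac{2938559}{60}$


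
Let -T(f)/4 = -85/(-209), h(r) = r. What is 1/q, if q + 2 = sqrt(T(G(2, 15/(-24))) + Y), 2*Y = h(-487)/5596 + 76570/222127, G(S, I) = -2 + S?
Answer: -1039166970512/2856644608545 - 2*I*sqrt(101099342310621255392594)/2856644608545 ≈ -0.36377 - 0.22261*I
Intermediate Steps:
T(f) = -340/209 (T(f) = -(-340)/(-209) = -(-340)*(-1)/209 = -4*85/209 = -340/209)
Y = 320309871/2486045384 (Y = (-487/5596 + 76570/222127)/2 = (1/2)*(320309871/1243022692) = 320309871/2486045384 ≈ 0.12884)
q = -2 + I*sqrt(101099342310621255392594)/259791742628 (q = -2 + sqrt(-340/209 + 320309871/2486045384) = -2 + sqrt(-778310667521/519583485256) = -2 + I*sqrt(101099342310621255392594)/259791742628 ≈ -2.0 + 1.2239*I)
1/q = 1/(-2 + I*sqrt(101099342310621255392594)/259791742628)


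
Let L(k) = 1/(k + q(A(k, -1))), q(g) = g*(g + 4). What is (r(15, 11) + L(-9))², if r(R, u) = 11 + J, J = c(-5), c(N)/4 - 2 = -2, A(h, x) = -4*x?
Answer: 64516/529 ≈ 121.96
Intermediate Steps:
c(N) = 0 (c(N) = 8 + 4*(-2) = 8 - 8 = 0)
q(g) = g*(4 + g)
L(k) = 1/(32 + k) (L(k) = 1/(k + (-4*(-1))*(4 - 4*(-1))) = 1/(k + 4*(4 + 4)) = 1/(k + 4*8) = 1/(k + 32) = 1/(32 + k))
J = 0
r(R, u) = 11 (r(R, u) = 11 + 0 = 11)
(r(15, 11) + L(-9))² = (11 + 1/(32 - 9))² = (11 + 1/23)² = (254/23)² = 64516/529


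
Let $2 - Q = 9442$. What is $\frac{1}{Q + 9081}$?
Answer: $- \frac{1}{359} \approx -0.0027855$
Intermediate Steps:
$Q = -9440$ ($Q = 2 - 9442 = -9440$)
$\frac{1}{Q + 9081} = \frac{1}{-9440 + 9081} = \frac{1}{-359} = - \frac{1}{359}$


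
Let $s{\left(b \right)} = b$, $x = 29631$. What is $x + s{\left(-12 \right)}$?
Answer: $29619$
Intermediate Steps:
$x + s{\left(-12 \right)} = 29631 - 12 = 29619$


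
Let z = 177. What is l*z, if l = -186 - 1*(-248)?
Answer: 10974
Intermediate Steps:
l = 62 (l = -186 + 248 = 62)
l*z = 62*177 = 10974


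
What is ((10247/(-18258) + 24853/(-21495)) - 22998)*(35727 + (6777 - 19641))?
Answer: -22929989717702233/43606190 ≈ -5.2584e+8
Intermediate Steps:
((10247/(-18258) + 24853/(-21495)) - 22998)*(35727 + (6777 - 19641)) = ((10247*(-1/18258) + 24853*(-1/21495)) - 22998)*(35727 - 12864) = ((-10247/18258 - 24853/21495) - 22998)*22863 = (-224675113/130818570 - 22998)*22863 = -3008790147973/130818570*22863 = -22929989717702233/43606190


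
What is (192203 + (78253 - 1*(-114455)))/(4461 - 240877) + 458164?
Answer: 108316915313/236416 ≈ 4.5816e+5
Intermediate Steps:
(192203 + (78253 - 1*(-114455)))/(4461 - 240877) + 458164 = (192203 + (78253 + 114455))/(-236416) + 458164 = (192203 + 192708)*(-1/236416) + 458164 = 384911*(-1/236416) + 458164 = -384911/236416 + 458164 = 108316915313/236416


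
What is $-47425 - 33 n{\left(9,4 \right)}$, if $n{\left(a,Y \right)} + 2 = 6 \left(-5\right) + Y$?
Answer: $-46501$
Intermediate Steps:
$n{\left(a,Y \right)} = -32 + Y$ ($n{\left(a,Y \right)} = -2 + \left(6 \left(-5\right) + Y\right) = -2 + \left(-30 + Y\right) = -32 + Y$)
$-47425 - 33 n{\left(9,4 \right)} = -47425 - 33 \left(-32 + 4\right) = -47425 - -924 = -47425 + 924 = -46501$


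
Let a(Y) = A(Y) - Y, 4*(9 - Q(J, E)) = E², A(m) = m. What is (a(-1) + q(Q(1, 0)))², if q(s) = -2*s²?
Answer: 26244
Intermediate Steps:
Q(J, E) = 9 - E²/4
a(Y) = 0 (a(Y) = Y - Y = 0)
(a(-1) + q(Q(1, 0)))² = (0 - 2*(9 - ¼*0²)²)² = (0 - 2*(9 - ¼*0)²)² = (0 - 2*(9 + 0)²)² = (0 - 2*9²)² = (0 - 2*81)² = (0 - 162)² = (-162)² = 26244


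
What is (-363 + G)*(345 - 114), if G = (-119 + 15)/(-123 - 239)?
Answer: -15165381/181 ≈ -83787.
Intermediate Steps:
G = 52/181 (G = -104/(-362) = -104*(-1/362) = 52/181 ≈ 0.28729)
(-363 + G)*(345 - 114) = (-363 + 52/181)*(345 - 114) = -65651/181*231 = -15165381/181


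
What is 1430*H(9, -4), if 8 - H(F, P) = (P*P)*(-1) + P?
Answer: 40040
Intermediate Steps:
H(F, P) = 8 + P**2 - P (H(F, P) = 8 - ((P*P)*(-1) + P) = 8 - (P**2*(-1) + P) = 8 - (-P**2 + P) = 8 - (P - P**2) = 8 + (P**2 - P) = 8 + P**2 - P)
1430*H(9, -4) = 1430*(8 + (-4)**2 - 1*(-4)) = 1430*(8 + 16 + 4) = 1430*28 = 40040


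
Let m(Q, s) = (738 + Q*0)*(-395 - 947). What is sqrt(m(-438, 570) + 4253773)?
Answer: sqrt(3263377) ≈ 1806.5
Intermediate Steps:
m(Q, s) = -990396 (m(Q, s) = (738 + 0)*(-1342) = 738*(-1342) = -990396)
sqrt(m(-438, 570) + 4253773) = sqrt(-990396 + 4253773) = sqrt(3263377)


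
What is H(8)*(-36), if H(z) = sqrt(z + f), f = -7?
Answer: -36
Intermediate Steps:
H(z) = sqrt(-7 + z) (H(z) = sqrt(z - 7) = sqrt(-7 + z))
H(8)*(-36) = sqrt(-7 + 8)*(-36) = sqrt(1)*(-36) = 1*(-36) = -36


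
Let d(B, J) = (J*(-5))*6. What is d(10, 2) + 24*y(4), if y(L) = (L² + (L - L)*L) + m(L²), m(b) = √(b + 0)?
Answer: 420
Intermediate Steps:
m(b) = √b
d(B, J) = -30*J (d(B, J) = -5*J*6 = -30*J)
y(L) = L² + √(L²) (y(L) = (L² + (L - L)*L) + √(L²) = (L² + 0*L) + √(L²) = (L² + 0) + √(L²) = L² + √(L²))
d(10, 2) + 24*y(4) = -30*2 + 24*(4² + √(4²)) = -60 + 24*(16 + √16) = -60 + 24*(16 + 4) = -60 + 24*20 = -60 + 480 = 420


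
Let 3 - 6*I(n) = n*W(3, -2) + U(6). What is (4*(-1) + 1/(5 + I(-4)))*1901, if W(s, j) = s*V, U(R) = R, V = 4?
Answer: -186298/25 ≈ -7451.9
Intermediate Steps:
W(s, j) = 4*s (W(s, j) = s*4 = 4*s)
I(n) = -1/2 - 2*n (I(n) = 1/2 - (n*(4*3) + 6)/6 = 1/2 - (n*12 + 6)/6 = 1/2 - (12*n + 6)/6 = 1/2 - (6 + 12*n)/6 = 1/2 + (-1 - 2*n) = -1/2 - 2*n)
(4*(-1) + 1/(5 + I(-4)))*1901 = (4*(-1) + 1/(5 + (-1/2 - 2*(-4))))*1901 = (-4 + 1/(5 + (-1/2 + 8)))*1901 = (-4 + 1/(5 + 15/2))*1901 = (-4 + 1/(25/2))*1901 = (-4 + 2/25)*1901 = -98/25*1901 = -186298/25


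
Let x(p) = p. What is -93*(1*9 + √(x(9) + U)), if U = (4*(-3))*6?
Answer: -837 - 279*I*√7 ≈ -837.0 - 738.17*I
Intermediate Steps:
U = -72 (U = -12*6 = -72)
-93*(1*9 + √(x(9) + U)) = -93*(1*9 + √(9 - 72)) = -93*(9 + √(-63)) = -93*(9 + 3*I*√7) = -837 - 279*I*√7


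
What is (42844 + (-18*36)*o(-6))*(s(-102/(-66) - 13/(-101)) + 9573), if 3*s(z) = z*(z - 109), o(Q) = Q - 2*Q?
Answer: 457430185389868/1234321 ≈ 3.7059e+8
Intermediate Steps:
o(Q) = -Q
s(z) = z*(-109 + z)/3 (s(z) = (z*(z - 109))/3 = (z*(-109 + z))/3 = z*(-109 + z)/3)
(42844 + (-18*36)*o(-6))*(s(-102/(-66) - 13/(-101)) + 9573) = (42844 + (-18*36)*(-1*(-6)))*((-102/(-66) - 13/(-101))*(-109 + (-102/(-66) - 13/(-101)))/3 + 9573) = (42844 - 648*6)*((-102*(-1/66) - 13*(-1/101))*(-109 + (-102*(-1/66) - 13*(-1/101)))/3 + 9573) = (42844 - 3888)*((17/11 + 13/101)*(-109 + (17/11 + 13/101))/3 + 9573) = 38956*((⅓)*(1860/1111)*(-109 + 1860/1111) + 9573) = 38956*((⅓)*(1860/1111)*(-119239/1111) + 9573) = 38956*(-73928180/1234321 + 9573) = 38956*(11742226753/1234321) = 457430185389868/1234321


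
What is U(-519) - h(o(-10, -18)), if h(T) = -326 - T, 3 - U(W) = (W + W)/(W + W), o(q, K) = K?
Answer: 310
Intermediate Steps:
U(W) = 2 (U(W) = 3 - (W + W)/(W + W) = 3 - 2*W/(2*W) = 3 - 2*W*1/(2*W) = 3 - 1*1 = 3 - 1 = 2)
U(-519) - h(o(-10, -18)) = 2 - (-326 - 1*(-18)) = 2 - (-326 + 18) = 2 - 1*(-308) = 2 + 308 = 310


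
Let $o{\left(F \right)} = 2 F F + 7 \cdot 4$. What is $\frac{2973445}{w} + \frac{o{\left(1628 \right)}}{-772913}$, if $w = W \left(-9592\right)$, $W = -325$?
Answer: $- \frac{2845297431023}{481895797240} \approx -5.9044$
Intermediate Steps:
$o{\left(F \right)} = 28 + 2 F^{2}$ ($o{\left(F \right)} = 2 F^{2} + 28 = 28 + 2 F^{2}$)
$w = 3117400$ ($w = \left(-325\right) \left(-9592\right) = 3117400$)
$\frac{2973445}{w} + \frac{o{\left(1628 \right)}}{-772913} = \frac{2973445}{3117400} + \frac{28 + 2 \cdot 1628^{2}}{-772913} = 2973445 \cdot \frac{1}{3117400} + \left(28 + 2 \cdot 2650384\right) \left(- \frac{1}{772913}\right) = \frac{594689}{623480} + \left(28 + 5300768\right) \left(- \frac{1}{772913}\right) = \frac{594689}{623480} + 5300796 \left(- \frac{1}{772913}\right) = \frac{594689}{623480} - \frac{5300796}{772913} = - \frac{2845297431023}{481895797240}$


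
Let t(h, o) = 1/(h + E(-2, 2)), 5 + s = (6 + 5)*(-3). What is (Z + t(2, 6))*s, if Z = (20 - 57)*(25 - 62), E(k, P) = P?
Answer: -104063/2 ≈ -52032.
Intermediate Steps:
s = -38 (s = -5 + (6 + 5)*(-3) = -5 + 11*(-3) = -5 - 33 = -38)
Z = 1369 (Z = -37*(-37) = 1369)
t(h, o) = 1/(2 + h) (t(h, o) = 1/(h + 2) = 1/(2 + h))
(Z + t(2, 6))*s = (1369 + 1/(2 + 2))*(-38) = (1369 + 1/4)*(-38) = (1369 + ¼)*(-38) = (5477/4)*(-38) = -104063/2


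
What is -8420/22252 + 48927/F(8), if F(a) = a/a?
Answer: 272178796/5563 ≈ 48927.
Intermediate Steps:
F(a) = 1
-8420/22252 + 48927/F(8) = -8420/22252 + 48927/1 = -8420*1/22252 + 48927*1 = -2105/5563 + 48927 = 272178796/5563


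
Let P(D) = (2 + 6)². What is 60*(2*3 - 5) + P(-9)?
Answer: 124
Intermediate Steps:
P(D) = 64 (P(D) = 8² = 64)
60*(2*3 - 5) + P(-9) = 60*(2*3 - 5) + 64 = 60*(6 - 5) + 64 = 60*1 + 64 = 60 + 64 = 124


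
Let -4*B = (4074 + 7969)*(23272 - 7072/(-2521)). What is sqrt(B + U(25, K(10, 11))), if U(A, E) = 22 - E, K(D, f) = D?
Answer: I*sqrt(445355035879946)/2521 ≈ 8371.1*I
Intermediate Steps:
B = -176658116678/2521 (B = -(4074 + 7969)*(23272 - 7072/(-2521))/4 = -12043*(23272 - 7072*(-1/2521))/4 = -12043*(23272 + 7072/2521)/4 = -12043*58675784/(4*2521) = -1/4*706632466712/2521 = -176658116678/2521 ≈ -7.0075e+7)
sqrt(B + U(25, K(10, 11))) = sqrt(-176658116678/2521 + (22 - 1*10)) = sqrt(-176658116678/2521 + (22 - 10)) = sqrt(-176658116678/2521 + 12) = sqrt(-176658086426/2521) = I*sqrt(445355035879946)/2521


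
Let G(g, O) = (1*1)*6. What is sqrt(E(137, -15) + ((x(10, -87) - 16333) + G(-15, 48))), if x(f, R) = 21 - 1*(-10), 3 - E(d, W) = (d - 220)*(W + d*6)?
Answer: 48*sqrt(22) ≈ 225.14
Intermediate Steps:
E(d, W) = 3 - (-220 + d)*(W + 6*d) (E(d, W) = 3 - (d - 220)*(W + d*6) = 3 - (-220 + d)*(W + 6*d))
G(g, O) = 6 (G(g, O) = 1*6 = 6)
x(f, R) = 31 (x(f, R) = 21 + 10 = 31)
sqrt(E(137, -15) + ((x(10, -87) - 16333) + G(-15, 48))) = sqrt((3 - 6*137**2 + 220*(-15) + 1320*137 - 1*(-15)*137) + ((31 - 16333) + 6)) = sqrt((3 - 6*18769 - 3300 + 180840 + 2055) + (-16302 + 6)) = sqrt((3 - 112614 - 3300 + 180840 + 2055) - 16296) = sqrt(66984 - 16296) = sqrt(50688) = 48*sqrt(22)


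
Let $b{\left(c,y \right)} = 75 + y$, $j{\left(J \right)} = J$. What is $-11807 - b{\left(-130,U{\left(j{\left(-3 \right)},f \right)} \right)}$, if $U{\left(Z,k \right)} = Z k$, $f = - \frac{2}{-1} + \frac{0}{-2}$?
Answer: $-11876$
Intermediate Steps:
$f = 2$ ($f = \left(-2\right) \left(-1\right) + 0 \left(- \frac{1}{2}\right) = 2 + 0 = 2$)
$-11807 - b{\left(-130,U{\left(j{\left(-3 \right)},f \right)} \right)} = -11807 - \left(75 - 6\right) = -11807 - 69 = -11876$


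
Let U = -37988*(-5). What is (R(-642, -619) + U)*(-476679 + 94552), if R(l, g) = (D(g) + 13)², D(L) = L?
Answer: -212911993352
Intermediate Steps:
U = 189940
R(l, g) = (13 + g)² (R(l, g) = (g + 13)² = (13 + g)²)
(R(-642, -619) + U)*(-476679 + 94552) = ((13 - 619)² + 189940)*(-476679 + 94552) = ((-606)² + 189940)*(-382127) = (367236 + 189940)*(-382127) = 557176*(-382127) = -212911993352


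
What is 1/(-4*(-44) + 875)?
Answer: 1/1051 ≈ 0.00095147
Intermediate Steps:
1/(-4*(-44) + 875) = 1/(176 + 875) = 1/1051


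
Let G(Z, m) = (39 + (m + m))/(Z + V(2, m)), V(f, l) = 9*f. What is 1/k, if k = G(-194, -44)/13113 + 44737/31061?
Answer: 71685309168/103249507445 ≈ 0.69429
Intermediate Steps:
G(Z, m) = (39 + 2*m)/(18 + Z) (G(Z, m) = (39 + (m + m))/(Z + 9*2) = (39 + 2*m)/(Z + 18) = (39 + 2*m)/(18 + Z))
k = 103249507445/71685309168 (k = ((39 + 2*(-44))/(18 - 194))/13113 + 44737/31061 = ((39 - 88)/(-176))*(1/13113) + 44737*(1/31061) = -1/176*(-49)*(1/13113) + 44737/31061 = (49/176)*(1/13113) + 44737/31061 = 49/2307888 + 44737/31061 = 103249507445/71685309168 ≈ 1.4403)
1/k = 1/(103249507445/71685309168) = 71685309168/103249507445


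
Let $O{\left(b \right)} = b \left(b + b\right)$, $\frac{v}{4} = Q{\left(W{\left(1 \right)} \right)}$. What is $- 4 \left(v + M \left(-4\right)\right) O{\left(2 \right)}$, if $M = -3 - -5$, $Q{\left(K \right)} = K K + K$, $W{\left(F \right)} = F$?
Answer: $0$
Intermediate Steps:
$Q{\left(K \right)} = K + K^{2}$ ($Q{\left(K \right)} = K^{2} + K = K + K^{2}$)
$v = 8$ ($v = 4 \cdot 1 \left(1 + 1\right) = 4 \cdot 1 \cdot 2 = 4 \cdot 2 = 8$)
$O{\left(b \right)} = 2 b^{2}$ ($O{\left(b \right)} = b 2 b = 2 b^{2}$)
$M = 2$ ($M = -3 + 5 = 2$)
$- 4 \left(v + M \left(-4\right)\right) O{\left(2 \right)} = - 4 \left(8 + 2 \left(-4\right)\right) 2 \cdot 2^{2} = - 4 \left(8 - 8\right) 2 \cdot 4 = \left(-4\right) 0 \cdot 8 = 0 \cdot 8 = 0$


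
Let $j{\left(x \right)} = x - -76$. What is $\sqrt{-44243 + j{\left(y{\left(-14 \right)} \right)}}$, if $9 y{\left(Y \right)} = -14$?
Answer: $\frac{i \sqrt{397517}}{3} \approx 210.16 i$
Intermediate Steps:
$y{\left(Y \right)} = - \frac{14}{9}$ ($y{\left(Y \right)} = \frac{1}{9} \left(-14\right) = - \frac{14}{9}$)
$j{\left(x \right)} = 76 + x$ ($j{\left(x \right)} = x + 76 = 76 + x$)
$\sqrt{-44243 + j{\left(y{\left(-14 \right)} \right)}} = \sqrt{-44243 + \left(76 - \frac{14}{9}\right)} = \sqrt{-44243 + \frac{670}{9}} = \sqrt{- \frac{397517}{9}} = \frac{i \sqrt{397517}}{3}$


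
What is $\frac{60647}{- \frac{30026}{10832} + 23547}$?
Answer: $\frac{328464152}{127515539} \approx 2.5759$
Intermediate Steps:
$\frac{60647}{- \frac{30026}{10832} + 23547} = \frac{60647}{\left(-30026\right) \frac{1}{10832} + 23547} = \frac{60647}{- \frac{15013}{5416} + 23547} = \frac{60647}{\frac{127515539}{5416}} = 60647 \cdot \frac{5416}{127515539} = \frac{328464152}{127515539}$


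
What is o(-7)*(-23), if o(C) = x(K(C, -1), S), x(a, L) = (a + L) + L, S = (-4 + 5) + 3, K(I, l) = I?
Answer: -23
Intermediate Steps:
S = 4 (S = 1 + 3 = 4)
x(a, L) = a + 2*L (x(a, L) = (L + a) + L = a + 2*L)
o(C) = 8 + C (o(C) = C + 2*4 = C + 8 = 8 + C)
o(-7)*(-23) = (8 - 7)*(-23) = 1*(-23) = -23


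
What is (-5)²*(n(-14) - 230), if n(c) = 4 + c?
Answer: -6000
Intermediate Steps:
(-5)²*(n(-14) - 230) = (-5)²*((4 - 14) - 230) = 25*(-10 - 230) = 25*(-240) = -6000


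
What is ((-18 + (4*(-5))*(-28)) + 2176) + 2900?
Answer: 5618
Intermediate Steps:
((-18 + (4*(-5))*(-28)) + 2176) + 2900 = ((-18 - 20*(-28)) + 2176) + 2900 = ((-18 + 560) + 2176) + 2900 = (542 + 2176) + 2900 = 2718 + 2900 = 5618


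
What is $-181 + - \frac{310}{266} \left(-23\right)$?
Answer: $- \frac{20508}{133} \approx -154.2$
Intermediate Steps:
$-181 + - \frac{310}{266} \left(-23\right) = -181 + \left(-310\right) \frac{1}{266} \left(-23\right) = -181 - - \frac{3565}{133} = -181 + \frac{3565}{133} = - \frac{20508}{133}$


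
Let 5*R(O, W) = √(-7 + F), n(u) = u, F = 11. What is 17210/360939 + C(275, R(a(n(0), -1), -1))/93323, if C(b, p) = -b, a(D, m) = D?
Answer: 1506830605/33683910297 ≈ 0.044734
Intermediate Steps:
R(O, W) = ⅖ (R(O, W) = √(-7 + 11)/5 = √4/5 = (⅕)*2 = ⅖)
17210/360939 + C(275, R(a(n(0), -1), -1))/93323 = 17210/360939 - 1*275/93323 = 17210*(1/360939) - 275*1/93323 = 17210/360939 - 275/93323 = 1506830605/33683910297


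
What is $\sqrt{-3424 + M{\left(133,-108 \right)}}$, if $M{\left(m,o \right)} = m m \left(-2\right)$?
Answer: $i \sqrt{38802} \approx 196.98 i$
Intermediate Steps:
$M{\left(m,o \right)} = - 2 m^{2}$ ($M{\left(m,o \right)} = m^{2} \left(-2\right) = - 2 m^{2}$)
$\sqrt{-3424 + M{\left(133,-108 \right)}} = \sqrt{-3424 - 2 \cdot 133^{2}} = \sqrt{-3424 - 35378} = \sqrt{-38802} = i \sqrt{38802}$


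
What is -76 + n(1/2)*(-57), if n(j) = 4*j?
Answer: -190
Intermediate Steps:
-76 + n(1/2)*(-57) = -76 + (4/2)*(-57) = -76 + (4*(½))*(-57) = -76 + 2*(-57) = -76 - 114 = -190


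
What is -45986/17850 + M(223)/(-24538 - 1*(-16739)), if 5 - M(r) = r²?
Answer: 264464293/69606075 ≈ 3.7994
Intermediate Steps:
M(r) = 5 - r²
-45986/17850 + M(223)/(-24538 - 1*(-16739)) = -45986/17850 + (5 - 1*223²)/(-24538 - 1*(-16739)) = -45986*1/17850 + (5 - 1*49729)/(-24538 + 16739) = -22993/8925 + (5 - 49729)/(-7799) = -22993/8925 - 49724*(-1/7799) = -22993/8925 + 49724/7799 = 264464293/69606075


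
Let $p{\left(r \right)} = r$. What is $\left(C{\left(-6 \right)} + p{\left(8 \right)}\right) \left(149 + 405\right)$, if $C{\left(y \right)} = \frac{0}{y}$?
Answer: $4432$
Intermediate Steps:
$C{\left(y \right)} = 0$
$\left(C{\left(-6 \right)} + p{\left(8 \right)}\right) \left(149 + 405\right) = \left(0 + 8\right) \left(149 + 405\right) = 8 \cdot 554 = 4432$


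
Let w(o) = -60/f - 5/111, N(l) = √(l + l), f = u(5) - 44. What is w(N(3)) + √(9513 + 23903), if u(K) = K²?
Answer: 6565/2109 + 2*√8354 ≈ 185.91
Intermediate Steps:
f = -19 (f = 5² - 44 = 25 - 44 = -19)
N(l) = √2*√l (N(l) = √(2*l) = √2*√l)
w(o) = 6565/2109 (w(o) = -60/(-19) - 5/111 = -60*(-1/19) - 5*1/111 = 60/19 - 5/111 = 6565/2109)
w(N(3)) + √(9513 + 23903) = 6565/2109 + √(9513 + 23903) = 6565/2109 + √33416 = 6565/2109 + 2*√8354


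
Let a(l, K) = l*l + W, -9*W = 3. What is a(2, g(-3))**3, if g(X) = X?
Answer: 1331/27 ≈ 49.296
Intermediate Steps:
W = -1/3 (W = -1/9*3 = -1/3 ≈ -0.33333)
a(l, K) = -1/3 + l**2 (a(l, K) = l*l - 1/3 = l**2 - 1/3 = -1/3 + l**2)
a(2, g(-3))**3 = (-1/3 + 2**2)**3 = (-1/3 + 4)**3 = (11/3)**3 = 1331/27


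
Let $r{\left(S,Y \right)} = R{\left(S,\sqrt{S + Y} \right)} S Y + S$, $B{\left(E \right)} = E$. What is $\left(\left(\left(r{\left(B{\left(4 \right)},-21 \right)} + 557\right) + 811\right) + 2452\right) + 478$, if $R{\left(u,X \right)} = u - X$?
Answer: $3966 + 84 i \sqrt{17} \approx 3966.0 + 346.34 i$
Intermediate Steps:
$r{\left(S,Y \right)} = S + S Y \left(S - \sqrt{S + Y}\right)$ ($r{\left(S,Y \right)} = \left(S - \sqrt{S + Y}\right) S Y + S = S \left(S - \sqrt{S + Y}\right) Y + S = S Y \left(S - \sqrt{S + Y}\right) + S = S + S Y \left(S - \sqrt{S + Y}\right)$)
$\left(\left(\left(r{\left(B{\left(4 \right)},-21 \right)} + 557\right) + 811\right) + 2452\right) + 478 = \left(\left(\left(4 \left(1 - 21 \left(4 - \sqrt{4 - 21}\right)\right) + 557\right) + 811\right) + 2452\right) + 478 = \left(\left(\left(4 \left(1 - 21 \left(4 - \sqrt{-17}\right)\right) + 557\right) + 811\right) + 2452\right) + 478 = \left(\left(\left(4 \left(1 - 21 \left(4 - i \sqrt{17}\right)\right) + 557\right) + 811\right) + 2452\right) + 478 = \left(\left(\left(4 \left(1 - \left(84 - 21 i \sqrt{17}\right)\right) + 557\right) + 811\right) + 2452\right) + 478 = \left(\left(\left(4 \left(-83 + 21 i \sqrt{17}\right) + 557\right) + 811\right) + 2452\right) + 478 = \left(\left(\left(\left(-332 + 84 i \sqrt{17}\right) + 557\right) + 811\right) + 2452\right) + 478 = \left(\left(\left(225 + 84 i \sqrt{17}\right) + 811\right) + 2452\right) + 478 = \left(\left(1036 + 84 i \sqrt{17}\right) + 2452\right) + 478 = \left(3488 + 84 i \sqrt{17}\right) + 478 = 3966 + 84 i \sqrt{17}$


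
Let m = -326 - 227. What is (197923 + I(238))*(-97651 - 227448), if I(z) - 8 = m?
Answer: -64167390422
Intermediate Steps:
m = -553
I(z) = -545 (I(z) = 8 - 553 = -545)
(197923 + I(238))*(-97651 - 227448) = (197923 - 545)*(-97651 - 227448) = 197378*(-325099) = -64167390422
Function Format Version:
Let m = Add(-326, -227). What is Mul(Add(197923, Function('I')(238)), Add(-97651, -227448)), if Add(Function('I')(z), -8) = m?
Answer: -64167390422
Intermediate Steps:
m = -553
Function('I')(z) = -545 (Function('I')(z) = Add(8, -553) = -545)
Mul(Add(197923, Function('I')(238)), Add(-97651, -227448)) = Mul(Add(197923, -545), Add(-97651, -227448)) = Mul(197378, -325099) = -64167390422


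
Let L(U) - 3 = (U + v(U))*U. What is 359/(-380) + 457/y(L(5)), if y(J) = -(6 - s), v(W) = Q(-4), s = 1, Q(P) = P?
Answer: -35091/380 ≈ -92.345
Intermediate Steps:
v(W) = -4
L(U) = 3 + U*(-4 + U) (L(U) = 3 + (U - 4)*U = 3 + (-4 + U)*U = 3 + U*(-4 + U))
y(J) = -5 (y(J) = -(6 - 1*1) = -(6 - 1) = -1*5 = -5)
359/(-380) + 457/y(L(5)) = 359/(-380) + 457/(-5) = 359*(-1/380) + 457*(-1/5) = -359/380 - 457/5 = -35091/380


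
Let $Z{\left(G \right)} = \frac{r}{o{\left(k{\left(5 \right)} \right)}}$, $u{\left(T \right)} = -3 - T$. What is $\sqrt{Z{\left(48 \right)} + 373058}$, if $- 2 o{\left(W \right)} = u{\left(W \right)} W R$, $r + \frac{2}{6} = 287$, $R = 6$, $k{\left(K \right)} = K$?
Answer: $\frac{\sqrt{13430174}}{6} \approx 610.79$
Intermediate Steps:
$r = \frac{860}{3}$ ($r = - \frac{1}{3} + 287 = \frac{860}{3} \approx 286.67$)
$o{\left(W \right)} = - 3 W \left(-3 - W\right)$ ($o{\left(W \right)} = - \frac{\left(-3 - W\right) W 6}{2} = - \frac{W \left(-3 - W\right) 6}{2} = - \frac{6 W \left(-3 - W\right)}{2} = - 3 W \left(-3 - W\right)$)
$Z{\left(G \right)} = \frac{43}{18}$ ($Z{\left(G \right)} = \frac{860}{3 \cdot 3 \cdot 5 \left(3 + 5\right)} = \frac{860}{3 \cdot 3 \cdot 5 \cdot 8} = \frac{860}{3 \cdot 120} = \frac{860}{3} \cdot \frac{1}{120} = \frac{43}{18}$)
$\sqrt{Z{\left(48 \right)} + 373058} = \sqrt{\frac{43}{18} + 373058} = \sqrt{\frac{6715087}{18}} = \frac{\sqrt{13430174}}{6}$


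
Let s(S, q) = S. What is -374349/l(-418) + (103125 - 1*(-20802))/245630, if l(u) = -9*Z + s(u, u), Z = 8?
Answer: 131445813/171941 ≈ 764.48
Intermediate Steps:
l(u) = -72 + u (l(u) = -9*8 + u = -72 + u)
-374349/l(-418) + (103125 - 1*(-20802))/245630 = -374349/(-72 - 418) + (103125 - 1*(-20802))/245630 = -374349/(-490) + (103125 + 20802)*(1/245630) = -374349*(-1/490) + 123927*(1/245630) = 374349/490 + 123927/245630 = 131445813/171941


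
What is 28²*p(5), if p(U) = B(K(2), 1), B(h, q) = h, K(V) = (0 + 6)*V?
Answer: 9408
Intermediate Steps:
K(V) = 6*V
p(U) = 12 (p(U) = 6*2 = 12)
28²*p(5) = 28²*12 = 784*12 = 9408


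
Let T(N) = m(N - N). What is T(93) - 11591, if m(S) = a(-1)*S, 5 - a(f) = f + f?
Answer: -11591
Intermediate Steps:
a(f) = 5 - 2*f (a(f) = 5 - (f + f) = 5 - 2*f)
m(S) = 7*S (m(S) = (5 - 2*(-1))*S = (5 + 2)*S = 7*S)
T(N) = 0 (T(N) = 7*(N - N) = 7*0 = 0)
T(93) - 11591 = 0 - 11591 = -11591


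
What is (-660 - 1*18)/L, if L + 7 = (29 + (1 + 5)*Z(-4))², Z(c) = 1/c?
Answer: -904/999 ≈ -0.90491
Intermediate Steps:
L = 2997/4 (L = -7 + (29 + (1 + 5)/(-4))² = -7 + (29 + 6*(-¼))² = -7 + (29 - 3/2)² = -7 + (55/2)² = -7 + 3025/4 = 2997/4 ≈ 749.25)
(-660 - 1*18)/L = (-660 - 1*18)/(2997/4) = (-660 - 18)*(4/2997) = -678*4/2997 = -904/999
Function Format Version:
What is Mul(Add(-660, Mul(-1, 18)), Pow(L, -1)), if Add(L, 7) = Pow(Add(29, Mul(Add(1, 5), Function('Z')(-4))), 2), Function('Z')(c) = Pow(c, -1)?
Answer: Rational(-904, 999) ≈ -0.90491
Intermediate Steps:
L = Rational(2997, 4) (L = Add(-7, Pow(Add(29, Mul(Add(1, 5), Pow(-4, -1))), 2)) = Add(-7, Pow(Add(29, Mul(6, Rational(-1, 4))), 2)) = Add(-7, Pow(Add(29, Rational(-3, 2)), 2)) = Add(-7, Pow(Rational(55, 2), 2)) = Add(-7, Rational(3025, 4)) = Rational(2997, 4) ≈ 749.25)
Mul(Add(-660, Mul(-1, 18)), Pow(L, -1)) = Mul(Add(-660, Mul(-1, 18)), Pow(Rational(2997, 4), -1)) = Mul(Add(-660, -18), Rational(4, 2997)) = Mul(-678, Rational(4, 2997)) = Rational(-904, 999)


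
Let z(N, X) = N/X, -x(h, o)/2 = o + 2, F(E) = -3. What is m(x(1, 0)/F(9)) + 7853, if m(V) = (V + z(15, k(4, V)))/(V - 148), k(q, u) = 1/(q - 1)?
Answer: 3455181/440 ≈ 7852.7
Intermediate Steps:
x(h, o) = -4 - 2*o (x(h, o) = -2*(o + 2) = -2*(2 + o) = -4 - 2*o)
k(q, u) = 1/(-1 + q)
m(V) = (45 + V)/(-148 + V) (m(V) = (V + 15/(1/(-1 + 4)))/(V - 148) = (V + 15/(1/3))/(-148 + V) = (V + 15/(⅓))/(-148 + V) = (V + 15*3)/(-148 + V) = (V + 45)/(-148 + V) = (45 + V)/(-148 + V))
m(x(1, 0)/F(9)) + 7853 = (45 + (-4 - 2*0)/(-3))/(-148 + (-4 - 2*0)/(-3)) + 7853 = (45 + (-4 + 0)*(-⅓))/(-148 + (-4 + 0)*(-⅓)) + 7853 = (45 - 4*(-⅓))/(-148 - 4*(-⅓)) + 7853 = (45 + 4/3)/(-148 + 4/3) + 7853 = (139/3)/(-440/3) + 7853 = -3/440*139/3 + 7853 = -139/440 + 7853 = 3455181/440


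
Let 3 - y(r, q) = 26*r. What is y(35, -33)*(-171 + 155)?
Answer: 14512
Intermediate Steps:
y(r, q) = 3 - 26*r
y(35, -33)*(-171 + 155) = (3 - 26*35)*(-171 + 155) = (3 - 910)*(-16) = -907*(-16) = 14512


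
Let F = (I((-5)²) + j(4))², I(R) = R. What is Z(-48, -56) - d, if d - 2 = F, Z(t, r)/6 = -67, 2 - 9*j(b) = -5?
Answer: -86548/81 ≈ -1068.5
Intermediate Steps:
j(b) = 7/9 (j(b) = 2/9 - ⅑*(-5) = 2/9 + 5/9 = 7/9)
Z(t, r) = -402 (Z(t, r) = 6*(-67) = -402)
F = 53824/81 (F = ((-5)² + 7/9)² = (25 + 7/9)² = (232/9)² = 53824/81 ≈ 664.49)
d = 53986/81 (d = 2 + 53824/81 = 53986/81 ≈ 666.49)
Z(-48, -56) - d = -402 - 1*53986/81 = -402 - 53986/81 = -86548/81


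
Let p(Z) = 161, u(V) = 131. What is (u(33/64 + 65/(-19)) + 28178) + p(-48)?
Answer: 28470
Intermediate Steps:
(u(33/64 + 65/(-19)) + 28178) + p(-48) = (131 + 28178) + 161 = 28309 + 161 = 28470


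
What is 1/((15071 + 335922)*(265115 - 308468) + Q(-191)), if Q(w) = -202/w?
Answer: -191/2906370509837 ≈ -6.5718e-11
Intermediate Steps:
1/((15071 + 335922)*(265115 - 308468) + Q(-191)) = 1/((15071 + 335922)*(265115 - 308468) - 202/(-191)) = 1/(350993*(-43353) - 202*(-1/191)) = 1/(-15216599529 + 202/191) = 1/(-2906370509837/191) = -191/2906370509837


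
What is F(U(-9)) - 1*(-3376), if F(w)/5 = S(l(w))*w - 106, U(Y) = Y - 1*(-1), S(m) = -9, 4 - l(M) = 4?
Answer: 3206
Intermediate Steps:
l(M) = 0 (l(M) = 4 - 1*4 = 4 - 4 = 0)
U(Y) = 1 + Y (U(Y) = Y + 1 = 1 + Y)
F(w) = -530 - 45*w (F(w) = 5*(-9*w - 106) = 5*(-106 - 9*w) = -530 - 45*w)
F(U(-9)) - 1*(-3376) = (-530 - 45*(1 - 9)) - 1*(-3376) = (-530 - 45*(-8)) + 3376 = (-530 + 360) + 3376 = -170 + 3376 = 3206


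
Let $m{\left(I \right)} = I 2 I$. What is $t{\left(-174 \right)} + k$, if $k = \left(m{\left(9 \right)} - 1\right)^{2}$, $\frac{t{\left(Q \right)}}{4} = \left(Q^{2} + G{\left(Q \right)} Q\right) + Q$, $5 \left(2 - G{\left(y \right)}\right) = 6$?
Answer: $\frac{728861}{5} \approx 1.4577 \cdot 10^{5}$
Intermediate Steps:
$G{\left(y \right)} = \frac{4}{5}$ ($G{\left(y \right)} = 2 - \frac{6}{5} = \frac{4}{5}$)
$m{\left(I \right)} = 2 I^{2}$ ($m{\left(I \right)} = 2 I I = 2 I^{2}$)
$t{\left(Q \right)} = 4 Q^{2} + \frac{36 Q}{5}$ ($t{\left(Q \right)} = 4 \left(\left(Q^{2} + \frac{4 Q}{5}\right) + Q\right) = 4 \left(Q^{2} + \frac{9 Q}{5}\right) = 4 Q^{2} + \frac{36 Q}{5}$)
$k = 25921$ ($k = \left(2 \cdot 9^{2} - 1\right)^{2} = \left(2 \cdot 81 - 1\right)^{2} = \left(162 - 1\right)^{2} = 161^{2} = 25921$)
$t{\left(-174 \right)} + k = \frac{4}{5} \left(-174\right) \left(9 + 5 \left(-174\right)\right) + 25921 = \frac{4}{5} \left(-174\right) \left(9 - 870\right) + 25921 = \frac{4}{5} \left(-174\right) \left(-861\right) + 25921 = \frac{599256}{5} + 25921 = \frac{728861}{5}$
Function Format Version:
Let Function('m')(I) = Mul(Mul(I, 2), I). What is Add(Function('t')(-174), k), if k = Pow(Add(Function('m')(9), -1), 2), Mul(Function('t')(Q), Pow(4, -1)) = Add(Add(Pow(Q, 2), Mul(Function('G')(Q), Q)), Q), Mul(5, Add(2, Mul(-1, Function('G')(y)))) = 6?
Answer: Rational(728861, 5) ≈ 1.4577e+5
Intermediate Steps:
Function('G')(y) = Rational(4, 5) (Function('G')(y) = Add(2, Mul(Rational(-1, 5), 6)) = Add(2, Rational(-6, 5)) = Rational(4, 5))
Function('m')(I) = Mul(2, Pow(I, 2)) (Function('m')(I) = Mul(Mul(2, I), I) = Mul(2, Pow(I, 2)))
Function('t')(Q) = Add(Mul(4, Pow(Q, 2)), Mul(Rational(36, 5), Q)) (Function('t')(Q) = Mul(4, Add(Add(Pow(Q, 2), Mul(Rational(4, 5), Q)), Q)) = Mul(4, Add(Pow(Q, 2), Mul(Rational(9, 5), Q))) = Add(Mul(4, Pow(Q, 2)), Mul(Rational(36, 5), Q)))
k = 25921 (k = Pow(Add(Mul(2, Pow(9, 2)), -1), 2) = Pow(Add(Mul(2, 81), -1), 2) = Pow(Add(162, -1), 2) = Pow(161, 2) = 25921)
Add(Function('t')(-174), k) = Add(Mul(Rational(4, 5), -174, Add(9, Mul(5, -174))), 25921) = Add(Mul(Rational(4, 5), -174, Add(9, -870)), 25921) = Add(Mul(Rational(4, 5), -174, -861), 25921) = Add(Rational(599256, 5), 25921) = Rational(728861, 5)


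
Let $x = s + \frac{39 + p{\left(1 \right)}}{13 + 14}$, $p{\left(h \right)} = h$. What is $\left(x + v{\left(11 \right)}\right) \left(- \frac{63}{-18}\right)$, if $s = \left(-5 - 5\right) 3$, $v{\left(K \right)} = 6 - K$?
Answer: $- \frac{6335}{54} \approx -117.31$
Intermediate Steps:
$s = -30$ ($s = \left(-10\right) 3 = -30$)
$x = - \frac{770}{27}$ ($x = -30 + \frac{39 + 1}{13 + 14} = -30 + \frac{40}{27} = - \frac{770}{27} \approx -28.519$)
$\left(x + v{\left(11 \right)}\right) \left(- \frac{63}{-18}\right) = \left(- \frac{770}{27} + \left(6 - 11\right)\right) \left(- \frac{63}{-18}\right) = \left(- \frac{770}{27} + \left(6 - 11\right)\right) \left(\left(-63\right) \left(- \frac{1}{18}\right)\right) = \left(- \frac{770}{27} - 5\right) \frac{7}{2} = \left(- \frac{905}{27}\right) \frac{7}{2} = - \frac{6335}{54}$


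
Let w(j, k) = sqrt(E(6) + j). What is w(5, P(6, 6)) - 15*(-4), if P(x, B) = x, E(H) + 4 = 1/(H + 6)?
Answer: 60 + sqrt(39)/6 ≈ 61.041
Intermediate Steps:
E(H) = -4 + 1/(6 + H) (E(H) = -4 + 1/(H + 6) = -4 + 1/(6 + H))
w(j, k) = sqrt(-47/12 + j) (w(j, k) = sqrt((-23 - 4*6)/(6 + 6) + j) = sqrt((-23 - 24)/12 + j) = sqrt((1/12)*(-47) + j) = sqrt(-47/12 + j))
w(5, P(6, 6)) - 15*(-4) = sqrt(-141 + 36*5)/6 - 15*(-4) = sqrt(-141 + 180)/6 + 60 = sqrt(39)/6 + 60 = 60 + sqrt(39)/6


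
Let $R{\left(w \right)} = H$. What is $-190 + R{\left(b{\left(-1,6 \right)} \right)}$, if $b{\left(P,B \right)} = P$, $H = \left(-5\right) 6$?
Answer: $-220$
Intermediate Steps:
$H = -30$
$R{\left(w \right)} = -30$
$-190 + R{\left(b{\left(-1,6 \right)} \right)} = -190 - 30 = -220$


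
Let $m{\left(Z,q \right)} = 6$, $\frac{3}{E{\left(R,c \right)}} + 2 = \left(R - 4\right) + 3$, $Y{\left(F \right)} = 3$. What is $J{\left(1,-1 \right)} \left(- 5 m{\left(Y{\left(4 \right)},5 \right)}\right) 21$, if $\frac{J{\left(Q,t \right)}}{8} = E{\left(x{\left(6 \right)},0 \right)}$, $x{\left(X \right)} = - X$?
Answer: $1680$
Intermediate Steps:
$E{\left(R,c \right)} = \frac{3}{-3 + R}$ ($E{\left(R,c \right)} = \frac{3}{-2 + \left(\left(R - 4\right) + 3\right)} = \frac{3}{-2 + \left(\left(-4 + R\right) + 3\right)} = \frac{3}{-2 + \left(-1 + R\right)} = \frac{3}{-3 + R}$)
$J{\left(Q,t \right)} = - \frac{8}{3}$ ($J{\left(Q,t \right)} = 8 \frac{3}{-3 - 6} = 8 \frac{3}{-9} = 8 \cdot 3 \left(- \frac{1}{9}\right) = 8 \left(- \frac{1}{3}\right) = - \frac{8}{3}$)
$J{\left(1,-1 \right)} \left(- 5 m{\left(Y{\left(4 \right)},5 \right)}\right) 21 = - \frac{8 \left(\left(-5\right) 6\right)}{3} \cdot 21 = \left(- \frac{8}{3}\right) \left(-30\right) 21 = 80 \cdot 21 = 1680$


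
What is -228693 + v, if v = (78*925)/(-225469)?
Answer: -51563254167/225469 ≈ -2.2869e+5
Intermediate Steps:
v = -72150/225469 (v = 72150*(-1/225469) = -72150/225469 ≈ -0.32000)
-228693 + v = -228693 - 72150/225469 = -51563254167/225469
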